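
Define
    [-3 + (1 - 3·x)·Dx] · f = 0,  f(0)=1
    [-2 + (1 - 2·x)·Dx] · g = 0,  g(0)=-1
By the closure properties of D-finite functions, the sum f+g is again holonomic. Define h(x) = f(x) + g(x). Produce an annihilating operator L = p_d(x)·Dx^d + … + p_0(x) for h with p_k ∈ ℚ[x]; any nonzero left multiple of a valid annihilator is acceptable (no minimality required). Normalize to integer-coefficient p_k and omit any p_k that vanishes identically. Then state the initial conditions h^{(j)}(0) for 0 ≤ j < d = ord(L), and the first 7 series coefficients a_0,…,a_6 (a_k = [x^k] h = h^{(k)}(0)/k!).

f: a_k = 1, 3, 9, 27, 81, 243, 729, …
g: a_k = -1, -2, -4, -8, -16, -32, -64, …
Weyl lclm of L_f,L_g ⇒ L₀ (ord ≤ 2).
L = -12 + (10 - 24·x)·Dx + (-1 + 5·x - 6·x^2)·Dx^2  (order 2).
h: a_k = 0, 1, 5, 19, 65, 211, 665, …
ICs: h(0) = 0, h′(0) = 1.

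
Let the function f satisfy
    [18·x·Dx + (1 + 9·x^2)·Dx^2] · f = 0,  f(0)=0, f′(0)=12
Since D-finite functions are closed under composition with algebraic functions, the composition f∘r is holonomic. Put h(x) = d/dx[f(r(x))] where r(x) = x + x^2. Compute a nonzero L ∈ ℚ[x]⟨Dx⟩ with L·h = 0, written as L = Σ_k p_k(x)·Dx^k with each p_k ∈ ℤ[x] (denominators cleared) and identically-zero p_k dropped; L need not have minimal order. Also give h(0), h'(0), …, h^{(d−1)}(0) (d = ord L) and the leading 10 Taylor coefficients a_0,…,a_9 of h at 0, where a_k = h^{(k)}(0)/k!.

L = (-2 + 18·x + 72·x^2 + 108·x^3 + 54·x^4) + (1 + 2·x + 9·x^2 + 36·x^3 + 45·x^4 + 18·x^5)·Dx  (order 1).
h: a_k = 12, 24, -108, -432, 432, 5616, 4860, -54432, -148716, 351864, …
ICs: h(0) = 12.

f: a_k = 0, 12, 0, -36, 0, 972/5, 0, -8748/7, 0, 8748, …
f∘r: x↦r, Dx↦Dx/r' in L_f ⇒ L₀.
Derive L from L₀ (diff closure).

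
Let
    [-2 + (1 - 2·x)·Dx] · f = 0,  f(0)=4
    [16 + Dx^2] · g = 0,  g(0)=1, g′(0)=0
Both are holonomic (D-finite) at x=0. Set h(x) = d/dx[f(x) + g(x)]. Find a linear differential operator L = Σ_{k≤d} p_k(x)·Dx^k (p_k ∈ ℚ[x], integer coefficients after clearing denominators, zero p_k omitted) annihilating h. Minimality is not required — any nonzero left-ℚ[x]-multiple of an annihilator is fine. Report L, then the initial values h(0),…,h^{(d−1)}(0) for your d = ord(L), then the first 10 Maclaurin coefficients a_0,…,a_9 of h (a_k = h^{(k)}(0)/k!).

f: a_k = 4, 8, 16, 32, 64, 128, 256, 512, 1024, 2048, …
g: a_k = 1, 0, -8, 0, 32/3, 0, -256/45, 0, 512/315, 0, …
Weyl lclm of L_f,L_g ⇒ L₀ (ord ≤ 3).
Derive L from L₀ (diff closure).
L = (512 - 512·x + 512·x^2) + (-80 + 288·x - 384·x^2 + 256·x^3)·Dx + (32 - 32·x + 32·x^2)·Dx^2 + (-5 + 18·x - 24·x^2 + 16·x^3)·Dx^3  (order 3).
h: a_k = 8, 16, 96, 896/3, 640, 22528/15, 3584, 2584576/315, 18432, 116113408/2835, …
ICs: h(0) = 8, h′(0) = 16, h′′(0) = 192.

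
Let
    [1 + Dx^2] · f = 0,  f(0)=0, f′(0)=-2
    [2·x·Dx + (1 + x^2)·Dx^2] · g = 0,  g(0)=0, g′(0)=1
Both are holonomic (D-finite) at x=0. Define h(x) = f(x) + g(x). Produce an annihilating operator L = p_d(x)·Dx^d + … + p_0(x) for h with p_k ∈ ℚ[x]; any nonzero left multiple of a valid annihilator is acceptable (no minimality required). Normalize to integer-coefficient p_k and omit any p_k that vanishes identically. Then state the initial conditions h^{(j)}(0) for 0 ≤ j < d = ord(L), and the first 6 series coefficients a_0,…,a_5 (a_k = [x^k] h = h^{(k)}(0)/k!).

L = (-22·x + 28·x^3 + 2·x^5)·Dx + (-1 + 7·x^2 + 9·x^4 + x^6)·Dx^2 + (-22·x + 28·x^3 + 2·x^5)·Dx^3 + (-1 + 7·x^2 + 9·x^4 + x^6)·Dx^4  (order 4).
h: a_k = 0, -1, 0, 0, 0, 11/60, …
ICs: h(0) = 0, h′(0) = -1, h′′(0) = 0, h′′′(0) = 0.

f: a_k = 0, -2, 0, 1/3, 0, -1/60, …
g: a_k = 0, 1, 0, -1/3, 0, 1/5, …
h₀=f+g: left-lcm gives L₀, ord ≤ 4.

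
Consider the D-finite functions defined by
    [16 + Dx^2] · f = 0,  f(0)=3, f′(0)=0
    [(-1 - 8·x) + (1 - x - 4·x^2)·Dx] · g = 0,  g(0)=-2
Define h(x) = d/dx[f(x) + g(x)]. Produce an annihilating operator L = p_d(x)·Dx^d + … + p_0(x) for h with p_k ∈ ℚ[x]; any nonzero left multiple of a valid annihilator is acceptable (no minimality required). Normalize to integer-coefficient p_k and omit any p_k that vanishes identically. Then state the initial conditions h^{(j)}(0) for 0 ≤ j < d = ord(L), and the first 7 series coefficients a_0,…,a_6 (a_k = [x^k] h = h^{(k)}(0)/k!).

L = (6848 + 35072·x + 150784·x^2 + 87040·x^3 + 204800·x^4 + 147456·x^5 + 196608·x^6) + (-560 - 4048·x + 5184·x^2 + 13952·x^3 + 2560·x^4 + 18432·x^5 + 57344·x^6 + 65536·x^7)·Dx + (428 + 2192·x + 9424·x^2 + 5440·x^3 + 12800·x^4 + 9216·x^5 + 12288·x^6)·Dx^2 + (-35 - 253·x + 324·x^2 + 872·x^3 + 160·x^4 + 1152·x^5 + 3584·x^6 + 4096·x^7)·Dx^3  (order 3).
h: a_k = -2, -68, -54, -104, -650, -11372/5, -6174, …
ICs: h(0) = -2, h′(0) = -68, h′′(0) = -108.

f: a_k = 3, 0, -24, 0, 32, 0, -256/15, …
g: a_k = -2, -2, -10, -18, -58, -130, -362, …
Sum ⇒ L₀ = lclm(L_f,L_g) in ℚ(x)⟨Dx⟩.
Differentiate: ansatz ord ≤ ord L₀ ⇒ L.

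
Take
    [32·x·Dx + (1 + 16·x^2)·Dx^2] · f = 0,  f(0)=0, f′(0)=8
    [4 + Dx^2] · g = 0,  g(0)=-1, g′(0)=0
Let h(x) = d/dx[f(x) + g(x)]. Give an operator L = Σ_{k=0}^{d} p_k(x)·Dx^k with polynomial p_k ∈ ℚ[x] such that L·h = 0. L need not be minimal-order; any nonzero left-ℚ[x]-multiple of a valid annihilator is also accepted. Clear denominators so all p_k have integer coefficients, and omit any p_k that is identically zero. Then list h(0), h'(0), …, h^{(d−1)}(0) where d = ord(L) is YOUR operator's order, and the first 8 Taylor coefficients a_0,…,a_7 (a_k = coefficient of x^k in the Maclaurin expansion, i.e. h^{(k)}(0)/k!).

L = (-6016·x + 102400·x^3 + 32768·x^5) + (-28 + 1216·x^2 + 27648·x^4 + 16384·x^6)·Dx + (-1504·x + 25600·x^3 + 8192·x^5)·Dx^2 + (-7 + 304·x^2 + 6912·x^4 + 4096·x^6)·Dx^3  (order 3).
h: a_k = 8, 4, -128, -8/3, 2048, 8/15, -32768, -16/315, …
ICs: h(0) = 8, h′(0) = 4, h′′(0) = -256.

f: a_k = 0, 8, 0, -128/3, 0, 2048/5, 0, -32768/7, …
g: a_k = -1, 0, 2, 0, -2/3, 0, 4/45, 0, …
Weyl lclm of L_f,L_g ⇒ L₀ (ord ≤ 4).
h=h₀': d/dx-closure on L₀ ⇒ L.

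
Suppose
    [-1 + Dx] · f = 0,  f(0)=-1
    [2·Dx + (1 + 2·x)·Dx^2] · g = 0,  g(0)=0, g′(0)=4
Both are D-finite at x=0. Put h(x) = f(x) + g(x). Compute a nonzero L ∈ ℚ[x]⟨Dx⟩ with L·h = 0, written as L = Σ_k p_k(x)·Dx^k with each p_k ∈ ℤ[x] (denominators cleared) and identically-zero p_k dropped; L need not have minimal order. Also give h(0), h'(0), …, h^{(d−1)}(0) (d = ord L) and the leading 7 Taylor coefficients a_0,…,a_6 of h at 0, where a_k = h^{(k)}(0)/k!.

L = (-10 - 4·x)·Dx + (7 - 4·x - 4·x^2)·Dx^2 + (3 + 8·x + 4·x^2)·Dx^3  (order 3).
h: a_k = -1, 3, -9/2, 31/6, -193/24, 307/24, -15361/720, …
ICs: h(0) = -1, h′(0) = 3, h′′(0) = -9.

f: a_k = -1, -1, -1/2, -1/6, -1/24, -1/120, -1/720, …
g: a_k = 0, 4, -4, 16/3, -8, 64/5, -64/3, …
h₀=f+g: left-lcm gives L₀, ord ≤ 3.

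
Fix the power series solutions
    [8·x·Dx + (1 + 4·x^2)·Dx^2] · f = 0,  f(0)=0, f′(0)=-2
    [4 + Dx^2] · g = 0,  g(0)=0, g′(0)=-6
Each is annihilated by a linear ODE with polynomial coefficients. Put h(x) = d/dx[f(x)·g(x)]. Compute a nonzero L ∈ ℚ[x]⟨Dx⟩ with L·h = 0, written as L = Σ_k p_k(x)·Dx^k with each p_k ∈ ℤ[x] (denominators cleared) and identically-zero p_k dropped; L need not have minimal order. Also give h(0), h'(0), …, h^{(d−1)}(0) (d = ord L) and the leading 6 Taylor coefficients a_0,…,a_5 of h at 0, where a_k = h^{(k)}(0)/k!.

L = (880 + 9408·x^2 + 59008·x^4 + 49152·x^6 + 24576·x^8 + 16384·x^10 + 32768·x^12) + (544·x + 9088·x^3 + 35840·x^5 + 40960·x^7 + 40960·x^9 + 32768·x^11)·Dx + (240 + 2720·x^2 + 17088·x^4 + 18944·x^6 + 16384·x^8 + 16384·x^10 + 16384·x^12)·Dx^2 + (136·x + 2272·x^3 + 8960·x^5 + 10240·x^7 + 10240·x^9 + 8192·x^11)·Dx^3 + (5 + 92·x^2 + 584·x^4 + 1664·x^6 + 2560·x^8 + 3072·x^10 + 2048·x^12)·Dx^4  (order 4).
h: a_k = 0, 24, 0, -96, 0, 304, …
ICs: h(0) = 0, h′(0) = 24, h′′(0) = 0, h′′′(0) = -576.

f: a_k = 0, -2, 0, 8/3, 0, -32/5, …
g: a_k = 0, -6, 0, 4, 0, -4/5, …
L₀ := L_f ⊗_s L_g (sym. prod.), ord ≤ 4.
h₀' ⇒ L via d/dx closure of L₀.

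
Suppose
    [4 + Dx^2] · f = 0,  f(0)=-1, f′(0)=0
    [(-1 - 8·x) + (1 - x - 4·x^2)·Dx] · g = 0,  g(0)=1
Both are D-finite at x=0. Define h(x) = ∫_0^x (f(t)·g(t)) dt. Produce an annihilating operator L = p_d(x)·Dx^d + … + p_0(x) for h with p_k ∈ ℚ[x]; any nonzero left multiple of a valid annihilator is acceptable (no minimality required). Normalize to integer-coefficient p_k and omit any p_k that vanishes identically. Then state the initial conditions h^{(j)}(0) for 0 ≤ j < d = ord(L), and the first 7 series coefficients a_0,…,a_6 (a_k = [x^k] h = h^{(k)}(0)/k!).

L = (4 + 4·x + 16·x^2)·Dx + (2 + 16·x)·Dx^2 + (-1 + x + 4·x^2)·Dx^3  (order 3).
h: a_k = 0, -1, -1/2, -1, -7/4, -59/15, -143/18, …
ICs: h(0) = 0, h′(0) = -1, h′′(0) = -1.

f: a_k = -1, 0, 2, 0, -2/3, 0, 4/45, …
g: a_k = 1, 1, 5, 9, 29, 65, 181, …
h₀=f·g: eliminate ⇒ L₀, order ≤ 2·1.
h=∫h₀ ⇒ L = L₀·Dx.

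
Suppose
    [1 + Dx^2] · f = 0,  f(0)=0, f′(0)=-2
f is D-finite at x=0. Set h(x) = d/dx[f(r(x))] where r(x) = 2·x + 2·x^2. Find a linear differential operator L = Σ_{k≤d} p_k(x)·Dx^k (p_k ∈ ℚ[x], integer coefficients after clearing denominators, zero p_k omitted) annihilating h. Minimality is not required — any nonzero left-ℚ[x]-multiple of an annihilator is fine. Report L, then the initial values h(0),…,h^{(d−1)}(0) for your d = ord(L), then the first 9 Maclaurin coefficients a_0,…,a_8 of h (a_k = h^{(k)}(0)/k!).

L = (16 + 32·x + 96·x^2 + 128·x^3 + 64·x^4) + (-6 - 12·x)·Dx + (1 + 4·x + 4·x^2)·Dx^2  (order 2).
h: a_k = -4, -8, 8, 32, 112/3, 0, -1664/45, -1792/45, -4544/315, …
ICs: h(0) = -4, h′(0) = -8.

f: a_k = 0, -2, 0, 1/3, 0, -1/60, 0, 1/2520, 0, …
Change of var in L_f (x↦r) gives L₀.
h=h₀': d/dx-closure on L₀ ⇒ L.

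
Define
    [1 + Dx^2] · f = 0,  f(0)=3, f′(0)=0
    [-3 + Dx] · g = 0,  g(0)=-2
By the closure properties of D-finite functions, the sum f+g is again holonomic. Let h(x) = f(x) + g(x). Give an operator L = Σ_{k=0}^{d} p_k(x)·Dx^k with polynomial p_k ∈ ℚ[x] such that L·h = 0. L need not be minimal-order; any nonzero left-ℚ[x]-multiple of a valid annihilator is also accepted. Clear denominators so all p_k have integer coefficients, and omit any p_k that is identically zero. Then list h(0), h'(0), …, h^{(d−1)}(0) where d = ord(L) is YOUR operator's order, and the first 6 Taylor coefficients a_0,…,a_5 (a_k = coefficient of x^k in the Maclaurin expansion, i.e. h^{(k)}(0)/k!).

f: a_k = 3, 0, -3/2, 0, 1/8, 0, …
g: a_k = -2, -6, -9, -9, -27/4, -81/20, …
Sum ⇒ L₀ = lclm(L_f,L_g) in ℚ(x)⟨Dx⟩.
L = -3 + Dx - 3·Dx^2 + Dx^3  (order 3).
h: a_k = 1, -6, -21/2, -9, -53/8, -81/20, …
ICs: h(0) = 1, h′(0) = -6, h′′(0) = -21.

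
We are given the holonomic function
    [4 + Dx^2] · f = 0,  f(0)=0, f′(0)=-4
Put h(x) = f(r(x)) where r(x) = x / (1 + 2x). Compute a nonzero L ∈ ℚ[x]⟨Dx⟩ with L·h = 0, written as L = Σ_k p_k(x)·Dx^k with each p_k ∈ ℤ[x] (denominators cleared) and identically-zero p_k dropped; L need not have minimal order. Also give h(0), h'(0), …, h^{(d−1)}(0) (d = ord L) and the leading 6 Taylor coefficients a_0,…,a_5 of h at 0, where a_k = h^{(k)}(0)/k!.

L = 4 + (4 + 24·x + 48·x^2 + 32·x^3)·Dx + (1 + 8·x + 24·x^2 + 32·x^3 + 16·x^4)·Dx^2  (order 2).
h: a_k = 0, -4, 8, -40/3, 16, -8/15, …
ICs: h(0) = 0, h′(0) = -4.

f: a_k = 0, -4, 0, 8/3, 0, -8/15, …
Change of var in L_f (x↦r) gives L₀.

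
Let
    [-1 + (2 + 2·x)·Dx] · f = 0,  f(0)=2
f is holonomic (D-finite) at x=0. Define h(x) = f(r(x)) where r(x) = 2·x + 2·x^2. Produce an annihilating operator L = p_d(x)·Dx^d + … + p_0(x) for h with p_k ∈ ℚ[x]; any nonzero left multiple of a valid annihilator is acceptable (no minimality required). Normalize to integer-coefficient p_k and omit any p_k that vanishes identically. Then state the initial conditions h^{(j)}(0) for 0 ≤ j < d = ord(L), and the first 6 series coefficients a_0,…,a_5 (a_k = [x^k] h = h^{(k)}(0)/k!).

L = (-1 - 2·x) + (1 + 2·x + 2·x^2)·Dx  (order 1).
h: a_k = 2, 2, 1, -1, 3/4, -1/4, …
ICs: h(0) = 2.

f: a_k = 2, 1, -1/4, 1/8, -5/64, 7/128, …
Change of var in L_f (x↦r) gives L₀.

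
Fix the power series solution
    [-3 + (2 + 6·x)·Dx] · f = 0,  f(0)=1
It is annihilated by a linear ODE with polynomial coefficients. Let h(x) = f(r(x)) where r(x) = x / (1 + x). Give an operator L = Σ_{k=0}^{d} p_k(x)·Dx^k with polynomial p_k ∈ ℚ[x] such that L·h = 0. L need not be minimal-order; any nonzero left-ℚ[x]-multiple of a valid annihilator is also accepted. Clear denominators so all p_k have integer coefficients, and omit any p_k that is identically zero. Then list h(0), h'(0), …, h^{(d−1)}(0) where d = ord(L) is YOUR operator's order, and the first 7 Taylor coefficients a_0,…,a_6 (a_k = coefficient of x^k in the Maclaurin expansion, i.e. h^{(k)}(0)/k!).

f: a_k = 1, 3/2, -9/8, 27/16, -405/128, 1701/256, -15309/1024, …
Change of var in L_f (x↦r) gives L₀.
L = -3 + (2 + 10·x + 8·x^2)·Dx  (order 1).
h: a_k = 1, 3/2, -21/8, 87/16, -1677/128, 9069/256, -106305/1024, …
ICs: h(0) = 1.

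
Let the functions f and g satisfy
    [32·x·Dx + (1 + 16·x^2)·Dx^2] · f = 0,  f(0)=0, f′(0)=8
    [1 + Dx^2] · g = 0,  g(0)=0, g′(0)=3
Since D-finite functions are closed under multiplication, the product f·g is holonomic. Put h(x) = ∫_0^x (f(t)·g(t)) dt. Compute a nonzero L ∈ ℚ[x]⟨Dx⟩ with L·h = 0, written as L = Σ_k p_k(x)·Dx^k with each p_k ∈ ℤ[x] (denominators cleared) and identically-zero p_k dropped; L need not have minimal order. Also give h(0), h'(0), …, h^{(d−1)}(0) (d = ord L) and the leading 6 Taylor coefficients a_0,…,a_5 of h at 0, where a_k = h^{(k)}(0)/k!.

L = (1105 + 51776·x^2 + 22016·x^4 + 16384·x^6 + 65536·x^8)·Dx + (2112·x + 35840·x^3 + 49152·x^5 + 262144·x^7)·Dx^2 + (1122 + 52352·x^2 + 27648·x^4 + 32768·x^6 + 131072·x^8)·Dx^3 + (2112·x + 35840·x^3 + 49152·x^5 + 262144·x^7)·Dx^4 + (17 + 576·x^2 + 5632·x^4 + 16384·x^6 + 65536·x^8)·Dx^5  (order 5).
h: a_k = 0, 0, 0, 8, 0, -132/5, …
ICs: h(0) = 0, h′(0) = 0, h′′(0) = 0, h′′′(0) = 48, h′′′′(0) = 0.

f: a_k = 0, 8, 0, -128/3, 0, 2048/5, …
g: a_k = 0, 3, 0, -1/2, 0, 1/40, …
Sym-product of L_f,L_g gives L₀ (≤ ord 4).
Integrate: L := L₀·Dx.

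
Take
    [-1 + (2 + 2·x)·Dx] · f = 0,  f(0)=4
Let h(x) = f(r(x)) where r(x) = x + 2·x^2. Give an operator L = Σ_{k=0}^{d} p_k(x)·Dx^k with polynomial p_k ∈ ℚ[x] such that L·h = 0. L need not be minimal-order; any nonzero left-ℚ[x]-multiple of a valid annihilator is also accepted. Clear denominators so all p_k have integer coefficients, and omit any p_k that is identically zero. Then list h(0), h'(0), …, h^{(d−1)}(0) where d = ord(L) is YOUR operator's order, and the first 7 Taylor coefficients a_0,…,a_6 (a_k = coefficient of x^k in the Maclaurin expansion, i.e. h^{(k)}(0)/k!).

L = (-1 - 4·x) + (2 + 2·x + 4·x^2)·Dx  (order 1).
h: a_k = 4, 2, 7/2, -7/4, -21/32, 119/64, -189/256, …
ICs: h(0) = 4.

f: a_k = 4, 2, -1/2, 1/4, -5/32, 7/64, -21/256, …
L₀ from L_f via x↦r, Dx↦r'^{-1}Dx.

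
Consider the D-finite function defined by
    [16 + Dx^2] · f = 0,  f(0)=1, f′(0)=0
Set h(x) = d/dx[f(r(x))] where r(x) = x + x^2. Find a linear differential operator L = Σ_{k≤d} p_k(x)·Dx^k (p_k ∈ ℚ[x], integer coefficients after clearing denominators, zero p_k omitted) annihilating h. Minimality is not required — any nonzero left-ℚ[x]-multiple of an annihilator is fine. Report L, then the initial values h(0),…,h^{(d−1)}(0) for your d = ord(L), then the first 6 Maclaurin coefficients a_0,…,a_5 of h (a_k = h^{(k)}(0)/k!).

L = (28 + 128·x + 384·x^2 + 512·x^3 + 256·x^4) + (-6 - 12·x)·Dx + (1 + 4·x + 4·x^2)·Dx^2  (order 2).
h: a_k = 0, -16, -48, 32/3, 640/3, 5248/15, …
ICs: h(0) = 0, h′(0) = -16.

f: a_k = 1, 0, -8, 0, 32/3, 0, …
Substitute x→r, Dx→(1/r')Dx; clear ⇒ L₀.
h₀' ⇒ L via d/dx closure of L₀.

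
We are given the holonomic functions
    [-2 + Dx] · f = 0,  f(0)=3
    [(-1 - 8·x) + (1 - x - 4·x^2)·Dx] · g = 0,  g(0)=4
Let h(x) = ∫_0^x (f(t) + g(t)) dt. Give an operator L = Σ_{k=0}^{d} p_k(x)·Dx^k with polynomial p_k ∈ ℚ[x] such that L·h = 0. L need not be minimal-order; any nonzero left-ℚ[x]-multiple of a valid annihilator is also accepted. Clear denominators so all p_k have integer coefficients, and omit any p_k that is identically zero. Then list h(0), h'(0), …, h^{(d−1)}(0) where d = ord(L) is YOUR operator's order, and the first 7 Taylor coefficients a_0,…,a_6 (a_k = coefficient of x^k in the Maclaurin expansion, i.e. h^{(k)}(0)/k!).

L = (16 + 20·x + 240·x^2 + 128·x^3)·Dx + (-6 - 32·x - 124·x^2 + 32·x^3 + 64·x^4)·Dx^2 + (-1 + 11·x + 2·x^2 - 48·x^3 - 32·x^4)·Dx^3  (order 3).
h: a_k = 0, 7, 5, 26/3, 10, 118/5, 652/15, …
ICs: h(0) = 0, h′(0) = 7, h′′(0) = 10.

f: a_k = 3, 6, 6, 4, 2, 4/5, 4/15, …
g: a_k = 4, 4, 20, 36, 116, 260, 724, …
L₀ := lclm(L_f,L_g); ord L₀ ≤ 1+1.
Integrate: L := L₀·Dx.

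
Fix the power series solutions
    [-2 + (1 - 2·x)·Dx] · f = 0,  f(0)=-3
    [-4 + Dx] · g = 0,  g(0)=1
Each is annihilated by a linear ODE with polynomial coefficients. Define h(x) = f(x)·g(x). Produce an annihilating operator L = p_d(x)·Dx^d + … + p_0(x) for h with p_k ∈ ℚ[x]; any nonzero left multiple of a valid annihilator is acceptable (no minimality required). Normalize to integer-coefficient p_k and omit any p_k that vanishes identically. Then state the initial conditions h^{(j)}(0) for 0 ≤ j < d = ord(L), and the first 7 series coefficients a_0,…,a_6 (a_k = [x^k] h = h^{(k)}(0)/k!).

L = (6 - 8·x) + (-1 + 2·x)·Dx  (order 1).
h: a_k = -3, -18, -60, -152, -336, -3488/5, -21184/15, …
ICs: h(0) = -3.

f: a_k = -3, -6, -12, -24, -48, -96, -192, …
g: a_k = 1, 4, 8, 32/3, 32/3, 128/15, 256/45, …
Sym-product of L_f,L_g gives L₀ (≤ ord 1).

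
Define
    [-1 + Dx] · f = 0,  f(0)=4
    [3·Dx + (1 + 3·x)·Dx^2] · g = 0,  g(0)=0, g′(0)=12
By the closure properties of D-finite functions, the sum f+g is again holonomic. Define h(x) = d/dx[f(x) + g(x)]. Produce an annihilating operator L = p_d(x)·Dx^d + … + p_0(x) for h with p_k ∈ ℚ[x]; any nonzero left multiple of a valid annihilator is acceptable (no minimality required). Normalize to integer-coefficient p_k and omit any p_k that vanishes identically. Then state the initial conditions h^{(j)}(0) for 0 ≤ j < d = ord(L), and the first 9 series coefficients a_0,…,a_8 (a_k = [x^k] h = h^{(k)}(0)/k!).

f: a_k = 4, 4, 2, 2/3, 1/6, 1/30, 1/180, 1/1260, 1/10080, …
g: a_k = 0, 12, -18, 36, -81, 972/5, -486, 8748/7, -6561/2, …
h₀=f+g: left-lcm gives L₀, ord ≤ 3.
h=h₀': d/dx-closure on L₀ ⇒ L.
L = (-21 - 9·x) + (17 - 6·x - 9·x^2)·Dx + (4 + 15·x + 9·x^2)·Dx^2  (order 2).
h: a_k = 16, -32, 110, -970/3, 5833/6, -87479/30, 1574641/180, -33067439/1260, 793618561/10080, …
ICs: h(0) = 16, h′(0) = -32.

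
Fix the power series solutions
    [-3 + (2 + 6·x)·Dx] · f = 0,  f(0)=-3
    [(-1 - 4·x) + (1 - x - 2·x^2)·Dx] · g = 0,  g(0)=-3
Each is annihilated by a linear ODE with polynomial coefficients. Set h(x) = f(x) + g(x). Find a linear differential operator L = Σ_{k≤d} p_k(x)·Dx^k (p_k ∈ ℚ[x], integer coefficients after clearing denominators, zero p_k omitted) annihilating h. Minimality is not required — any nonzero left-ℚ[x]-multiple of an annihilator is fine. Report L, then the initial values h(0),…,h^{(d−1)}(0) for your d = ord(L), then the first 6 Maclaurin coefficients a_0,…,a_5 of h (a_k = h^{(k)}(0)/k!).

L = (45 + 207·x + 306·x^2 + 360·x^3) + (-33 - 174·x - 573·x^2 - 1044·x^3 - 900·x^4)·Dx + (-2 + 30·x + 138·x^2 - 38·x^3 - 504·x^4 - 360·x^5)·Dx^2  (order 2).
h: a_k = -6, -15/2, -45/8, -321/16, -3009/128, -21231/256, …
ICs: h(0) = -6, h′(0) = -15/2.

f: a_k = -3, -9/2, 27/8, -81/16, 1215/128, -5103/256, …
g: a_k = -3, -3, -9, -15, -33, -63, …
Weyl lclm of L_f,L_g ⇒ L₀ (ord ≤ 2).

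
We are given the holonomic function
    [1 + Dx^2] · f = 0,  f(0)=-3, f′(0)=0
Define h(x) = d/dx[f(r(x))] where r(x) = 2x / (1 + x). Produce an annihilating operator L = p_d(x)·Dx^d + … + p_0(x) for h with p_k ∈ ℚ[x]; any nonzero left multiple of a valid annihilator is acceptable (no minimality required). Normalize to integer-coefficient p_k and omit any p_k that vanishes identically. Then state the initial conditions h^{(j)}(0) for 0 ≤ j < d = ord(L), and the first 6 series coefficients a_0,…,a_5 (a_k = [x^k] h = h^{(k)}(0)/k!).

f: a_k = -3, 0, 3/2, 0, -1/8, 0, …
L₀ from L_f via x↦r, Dx↦r'^{-1}Dx.
h₀' ⇒ L via d/dx closure of L₀.
L = (10 + 12·x + 6·x^2) + (6 + 18·x + 18·x^2 + 6·x^3)·Dx + (1 + 4·x + 6·x^2 + 4·x^3 + x^4)·Dx^2  (order 2).
h: a_k = 0, 12, -36, 64, -80, 308/5, …
ICs: h(0) = 0, h′(0) = 12.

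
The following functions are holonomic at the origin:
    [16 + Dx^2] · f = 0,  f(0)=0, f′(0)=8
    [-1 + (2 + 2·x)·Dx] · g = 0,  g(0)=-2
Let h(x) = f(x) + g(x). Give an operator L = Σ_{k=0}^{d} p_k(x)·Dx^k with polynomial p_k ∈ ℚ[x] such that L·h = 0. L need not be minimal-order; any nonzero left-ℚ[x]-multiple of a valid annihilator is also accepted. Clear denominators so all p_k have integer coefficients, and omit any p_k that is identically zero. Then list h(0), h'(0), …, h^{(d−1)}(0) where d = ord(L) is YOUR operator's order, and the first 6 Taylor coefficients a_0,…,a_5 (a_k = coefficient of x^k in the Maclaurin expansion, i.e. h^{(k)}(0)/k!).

L = (-1072 - 2048·x - 1024·x^2) + (2016 + 6112·x + 6144·x^2 + 2048·x^3)·Dx + (-67 - 128·x - 64·x^2)·Dx^2 + (126 + 382·x + 384·x^2 + 128·x^3)·Dx^3  (order 3).
h: a_k = -2, 7, 1/4, -515/24, 5/64, 32663/1920, …
ICs: h(0) = -2, h′(0) = 7, h′′(0) = 1/2.

f: a_k = 0, 8, 0, -64/3, 0, 256/15, …
g: a_k = -2, -1, 1/4, -1/8, 5/64, -7/128, …
L₀ := lclm(L_f,L_g); ord L₀ ≤ 2+1.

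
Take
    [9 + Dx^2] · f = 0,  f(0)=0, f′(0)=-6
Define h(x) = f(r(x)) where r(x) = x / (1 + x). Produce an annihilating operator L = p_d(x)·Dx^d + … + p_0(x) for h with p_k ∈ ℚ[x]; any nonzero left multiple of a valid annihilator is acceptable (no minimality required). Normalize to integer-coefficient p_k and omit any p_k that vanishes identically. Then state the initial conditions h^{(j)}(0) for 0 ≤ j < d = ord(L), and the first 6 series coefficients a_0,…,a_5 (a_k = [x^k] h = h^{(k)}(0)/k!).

f: a_k = 0, -6, 0, 9, 0, -81/20, …
Change of var in L_f (x↦r) gives L₀.
L = 9 + (2 + 6·x + 6·x^2 + 2·x^3)·Dx + (1 + 4·x + 6·x^2 + 4·x^3 + x^4)·Dx^2  (order 2).
h: a_k = 0, -6, 6, 3, -21, 879/20, …
ICs: h(0) = 0, h′(0) = -6.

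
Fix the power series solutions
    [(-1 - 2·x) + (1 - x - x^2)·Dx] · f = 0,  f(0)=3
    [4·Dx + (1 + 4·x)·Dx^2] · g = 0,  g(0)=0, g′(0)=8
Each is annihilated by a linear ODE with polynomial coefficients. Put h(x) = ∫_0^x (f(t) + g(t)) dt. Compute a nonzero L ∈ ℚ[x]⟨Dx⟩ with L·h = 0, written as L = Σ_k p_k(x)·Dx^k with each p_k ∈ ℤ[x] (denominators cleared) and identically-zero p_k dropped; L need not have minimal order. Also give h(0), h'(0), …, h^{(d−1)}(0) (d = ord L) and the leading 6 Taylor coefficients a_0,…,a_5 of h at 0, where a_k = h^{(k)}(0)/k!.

f: a_k = 3, 3, 6, 9, 15, 24, …
g: a_k = 0, 8, -16, 128/3, -128, 2048/5, …
L₀ := lclm(L_f,L_g); ord L₀ ≤ 1+2.
∫: right-multiply L₀ by Dx.
L = (100 + 272·x + 392·x^2 + 144·x^3 + 96·x^4)·Dx^2 + (-7 + 96·x + 434·x^2 + 540·x^3 + 304·x^4 + 160·x^5)·Dx^3 + (-4 - 25·x - 28·x^2 + 46·x^3 + 73·x^4 + 76·x^5 + 32·x^6)·Dx^4  (order 4).
h: a_k = 0, 3, 11/2, -10/3, 155/12, -113/5, …
ICs: h(0) = 0, h′(0) = 3, h′′(0) = 11, h′′′(0) = -20.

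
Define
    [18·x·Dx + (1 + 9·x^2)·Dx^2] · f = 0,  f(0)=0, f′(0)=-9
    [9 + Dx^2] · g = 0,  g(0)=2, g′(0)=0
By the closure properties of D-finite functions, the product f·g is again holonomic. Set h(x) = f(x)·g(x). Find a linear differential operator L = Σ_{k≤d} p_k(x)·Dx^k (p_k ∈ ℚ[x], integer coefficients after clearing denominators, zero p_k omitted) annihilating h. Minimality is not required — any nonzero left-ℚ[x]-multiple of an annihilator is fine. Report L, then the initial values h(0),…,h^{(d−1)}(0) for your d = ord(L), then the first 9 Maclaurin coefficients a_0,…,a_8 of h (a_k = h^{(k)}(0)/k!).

f: a_k = 0, -9, 0, 27, 0, -729/5, 0, 6561/7, 0, …
g: a_k = 2, 0, -9, 0, 27/4, 0, -81/40, 0, 729/2240, …
Product ⇒ symmetric product L₀, ord ≤ 4.
L = (810 + 18954·x^2 + 72171·x^4 + 236196·x^6 + 531441·x^8) + (972·x + 14580·x^3 + 78732·x^5 + 236196·x^7)·Dx + (108 + 2592·x^2 + 13122·x^4 + 52488·x^6 + 118098·x^8)·Dx^2 + (108·x + 1620·x^3 + 8748·x^5 + 26244·x^7)·Dx^3 + (2 + 54·x^2 + 567·x^4 + 2916·x^6 + 6561·x^8)·Dx^4  (order 4).
h: a_k = 0, -18, 0, 135, 0, -11907/20, 0, 948429/280, 0, …
ICs: h(0) = 0, h′(0) = -18, h′′(0) = 0, h′′′(0) = 810.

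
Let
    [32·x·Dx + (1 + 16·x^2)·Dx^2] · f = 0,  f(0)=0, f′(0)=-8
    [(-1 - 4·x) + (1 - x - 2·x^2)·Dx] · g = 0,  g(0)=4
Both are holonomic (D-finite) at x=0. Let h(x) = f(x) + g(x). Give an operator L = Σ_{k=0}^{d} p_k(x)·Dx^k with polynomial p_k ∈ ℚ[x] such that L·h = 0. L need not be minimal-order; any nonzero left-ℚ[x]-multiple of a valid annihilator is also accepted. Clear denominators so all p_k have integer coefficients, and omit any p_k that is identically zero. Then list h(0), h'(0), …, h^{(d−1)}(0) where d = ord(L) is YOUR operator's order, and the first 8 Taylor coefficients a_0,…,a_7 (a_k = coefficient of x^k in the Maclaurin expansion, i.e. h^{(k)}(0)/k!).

f: a_k = 0, -8, 0, 128/3, 0, -2048/5, 0, 32768/7, …
g: a_k = 4, 4, 12, 20, 44, 84, 172, 340, …
Sum ⇒ L₀ = lclm(L_f,L_g) in ℚ(x)⟨Dx⟩.
L = (96 - 384·x - 6912·x^2 - 15360·x^3 - 40704·x^4 - 12288·x^6)·Dx + (-31 - 104·x + 392·x^2 - 736·x^3 - 14912·x^4 - 27904·x^5 - 3072·x^6 - 12288·x^7)·Dx^2 + (3 + 19·x + 128·x^2 + 152·x^3 + 1128·x^4 - 2496·x^5 - 2560·x^6 - 1024·x^7 - 2048·x^8)·Dx^3  (order 3).
h: a_k = 4, -4, 12, 188/3, 44, -1628/5, 172, 35148/7, …
ICs: h(0) = 4, h′(0) = -4, h′′(0) = 24.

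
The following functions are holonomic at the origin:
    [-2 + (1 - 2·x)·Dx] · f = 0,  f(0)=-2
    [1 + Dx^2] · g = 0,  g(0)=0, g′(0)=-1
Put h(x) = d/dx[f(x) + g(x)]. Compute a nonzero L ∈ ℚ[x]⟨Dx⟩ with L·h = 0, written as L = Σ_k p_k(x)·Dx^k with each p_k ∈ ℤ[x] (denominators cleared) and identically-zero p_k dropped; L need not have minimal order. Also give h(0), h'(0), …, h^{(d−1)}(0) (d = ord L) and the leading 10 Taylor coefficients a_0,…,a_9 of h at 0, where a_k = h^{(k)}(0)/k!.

L = (196 - 16·x + 16·x^2) + (-25 + 54·x - 12·x^2 + 8·x^3)·Dx + (196 - 16·x + 16·x^2)·Dx^2 + (-25 + 54·x - 12·x^2 + 8·x^3)·Dx^3  (order 3).
h: a_k = -5, -16, -95/2, -128, -7681/24, -768, -1290239/720, -4096, -371589121/40320, -20480, …
ICs: h(0) = -5, h′(0) = -16, h′′(0) = -95.

f: a_k = -2, -4, -8, -16, -32, -64, -128, -256, -512, -1024, …
g: a_k = 0, -1, 0, 1/6, 0, -1/120, 0, 1/5040, 0, -1/362880, …
Weyl lclm of L_f,L_g ⇒ L₀ (ord ≤ 3).
Derive L from L₀ (diff closure).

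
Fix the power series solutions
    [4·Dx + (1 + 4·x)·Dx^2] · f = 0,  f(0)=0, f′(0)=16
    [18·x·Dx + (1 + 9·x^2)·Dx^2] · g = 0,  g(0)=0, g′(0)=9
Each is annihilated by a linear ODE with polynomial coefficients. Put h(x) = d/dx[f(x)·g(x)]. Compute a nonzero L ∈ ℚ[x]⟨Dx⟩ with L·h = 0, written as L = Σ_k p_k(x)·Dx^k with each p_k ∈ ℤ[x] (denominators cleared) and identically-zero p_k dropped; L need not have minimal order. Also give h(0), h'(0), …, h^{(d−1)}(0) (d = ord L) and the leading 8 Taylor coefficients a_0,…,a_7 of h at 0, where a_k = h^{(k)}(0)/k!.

L = (2448 + 17280·x + 76464·x^2 + 518400·x^3 + 1399680·x^4 + 2426112·x^5 + 1679616·x^7) + (452 + 10800·x + 98028·x^2 + 491184·x^3 + 1840320·x^4 + 4339008·x^5 + 6531840·x^6 + 1259712·x^7 + 5878656·x^8)·Dx + (136 + 1912·x + 18576·x^2 + 103608·x^3 + 389448·x^4 + 1100304·x^5 + 2239488·x^6 + 3277584·x^7 + 1259712·x^8 + 3359232·x^9)·Dx^2 + (13 + 176·x + 1234·x^2 + 6048·x^3 + 22833·x^4 + 68688·x^5 + 154224·x^6 + 279936·x^7 + 399492·x^8 + 209952·x^9 + 419904·x^10)·Dx^3  (order 3).
h: a_k = 0, 288, -864, 1344, -7200, 222048/5, -781536/5, 2383488/5, …
ICs: h(0) = 0, h′(0) = 288, h′′(0) = -1728.

f: a_k = 0, 16, -32, 256/3, -256, 4096/5, -8192/3, 65536/7, …
g: a_k = 0, 9, 0, -27, 0, 729/5, 0, -6561/7, …
Product ⇒ symmetric product L₀, ord ≤ 4.
Differentiate: ansatz ord ≤ ord L₀ ⇒ L.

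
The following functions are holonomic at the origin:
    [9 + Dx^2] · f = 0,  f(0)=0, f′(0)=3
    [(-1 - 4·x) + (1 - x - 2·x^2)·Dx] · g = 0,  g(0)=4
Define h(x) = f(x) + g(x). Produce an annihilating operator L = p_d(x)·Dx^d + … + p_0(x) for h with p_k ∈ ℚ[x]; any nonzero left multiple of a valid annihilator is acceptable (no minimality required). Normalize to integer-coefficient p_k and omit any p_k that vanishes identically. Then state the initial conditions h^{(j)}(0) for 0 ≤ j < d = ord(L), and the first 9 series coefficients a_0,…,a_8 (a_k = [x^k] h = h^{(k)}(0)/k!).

f: a_k = 0, 3, 0, -9/2, 0, 81/40, 0, -243/560, 0, …
g: a_k = 4, 4, 12, 20, 44, 84, 172, 340, 684, …
Sum ⇒ L₀ = lclm(L_f,L_g) in ℚ(x)⟨Dx⟩.
L = (-117 - 486·x - 135·x^2 - 360·x^3 - 540·x^4 - 432·x^5) + (45 - 63·x - 81·x^2 + 153·x^3 + 18·x^4 - 324·x^5 - 216·x^6)·Dx + (-13 - 54·x - 15·x^2 - 40·x^3 - 60·x^4 - 48·x^5)·Dx^2 + (5 - 7·x - 9·x^2 + 17·x^3 + 2·x^4 - 36·x^5 - 24·x^6)·Dx^3  (order 3).
h: a_k = 4, 7, 12, 31/2, 44, 3441/40, 172, 190157/560, 684, …
ICs: h(0) = 4, h′(0) = 7, h′′(0) = 24.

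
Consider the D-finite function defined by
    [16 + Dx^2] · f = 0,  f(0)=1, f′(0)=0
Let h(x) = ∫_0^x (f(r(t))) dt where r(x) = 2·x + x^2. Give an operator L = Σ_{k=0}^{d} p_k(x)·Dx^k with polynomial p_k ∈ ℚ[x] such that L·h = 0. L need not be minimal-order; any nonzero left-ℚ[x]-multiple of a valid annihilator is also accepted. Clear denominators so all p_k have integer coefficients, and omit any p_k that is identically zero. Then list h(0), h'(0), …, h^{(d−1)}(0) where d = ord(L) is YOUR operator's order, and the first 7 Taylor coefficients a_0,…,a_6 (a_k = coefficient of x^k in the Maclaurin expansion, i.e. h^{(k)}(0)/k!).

L = (64 + 192·x + 192·x^2 + 64·x^3)·Dx - Dx^2 + (1 + x)·Dx^3  (order 3).
h: a_k = 0, 1, 0, -32/3, -8, 488/15, 512/9, …
ICs: h(0) = 0, h′(0) = 1, h′′(0) = 0.

f: a_k = 1, 0, -8, 0, 32/3, 0, -256/45, …
Substitute x→r, Dx→(1/r')Dx; clear ⇒ L₀.
∫: right-multiply L₀ by Dx.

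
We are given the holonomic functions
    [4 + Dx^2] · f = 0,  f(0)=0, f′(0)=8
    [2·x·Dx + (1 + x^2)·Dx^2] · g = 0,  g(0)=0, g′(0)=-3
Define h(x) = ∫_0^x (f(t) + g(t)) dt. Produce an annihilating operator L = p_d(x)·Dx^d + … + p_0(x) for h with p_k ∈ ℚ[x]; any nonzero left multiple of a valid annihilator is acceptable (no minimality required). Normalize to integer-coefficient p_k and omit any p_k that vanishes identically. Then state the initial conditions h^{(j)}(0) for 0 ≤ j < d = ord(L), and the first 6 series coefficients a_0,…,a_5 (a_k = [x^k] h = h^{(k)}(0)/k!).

f: a_k = 0, 8, 0, -16/3, 0, 16/15, …
g: a_k = 0, -3, 0, 1, 0, -3/5, …
h₀=f+g: left-lcm gives L₀, ord ≤ 4.
∫: right-multiply L₀ by Dx.
L = (-32·x + 80·x^3 + 16·x^5)·Dx^2 + (4 + 32·x^2 + 36·x^4 + 8·x^6)·Dx^3 + (-8·x + 20·x^3 + 4·x^5)·Dx^4 + (1 + 8·x^2 + 9·x^4 + 2·x^6)·Dx^5  (order 5).
h: a_k = 0, 0, 5/2, 0, -13/12, 0, …
ICs: h(0) = 0, h′(0) = 0, h′′(0) = 5, h′′′(0) = 0, h′′′′(0) = -26.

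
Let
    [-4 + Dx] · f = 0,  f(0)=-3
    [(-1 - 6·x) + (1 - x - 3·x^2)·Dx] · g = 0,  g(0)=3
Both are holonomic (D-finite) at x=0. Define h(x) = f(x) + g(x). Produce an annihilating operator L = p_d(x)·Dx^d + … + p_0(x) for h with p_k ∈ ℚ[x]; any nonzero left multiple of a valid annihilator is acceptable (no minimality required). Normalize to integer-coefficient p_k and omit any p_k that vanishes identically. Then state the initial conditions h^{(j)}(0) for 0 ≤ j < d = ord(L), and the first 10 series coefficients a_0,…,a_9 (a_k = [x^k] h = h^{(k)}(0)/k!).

f: a_k = -3, -12, -24, -32, -32, -128/5, -256/15, -1024/105, -512/105, -2048/945, …
g: a_k = 3, 3, 12, 21, 57, 120, 291, 651, 1524, 3477, …
L₀ := lclm(L_f,L_g); ord L₀ ≤ 1+1.
L = (16 - 8·x + 360·x^2 + 288·x^3) + (8 - 50·x - 134·x^2 + 96·x^3 + 144·x^4)·Dx + (-3 + 13·x + 11·x^2 - 42·x^3 - 36·x^4)·Dx^2  (order 2).
h: a_k = 0, -9, -12, -11, 25, 472/5, 4109/15, 67331/105, 159508/105, 3283717/945, …
ICs: h(0) = 0, h′(0) = -9.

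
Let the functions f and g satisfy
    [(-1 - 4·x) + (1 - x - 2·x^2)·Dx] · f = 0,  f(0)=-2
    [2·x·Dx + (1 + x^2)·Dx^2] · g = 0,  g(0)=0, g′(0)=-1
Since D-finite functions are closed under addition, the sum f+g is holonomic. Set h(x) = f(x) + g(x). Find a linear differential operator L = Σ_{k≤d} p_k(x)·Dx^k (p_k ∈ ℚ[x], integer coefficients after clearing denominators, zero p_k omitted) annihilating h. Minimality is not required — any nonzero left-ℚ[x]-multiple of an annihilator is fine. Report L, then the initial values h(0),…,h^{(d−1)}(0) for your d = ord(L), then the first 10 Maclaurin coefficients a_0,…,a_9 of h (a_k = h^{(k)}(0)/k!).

L = (-6 + 24·x + 162·x^2 + 240·x^3 + 384·x^4 + 48·x^6)·Dx + (16 + 74·x + 88·x^2 + 226·x^3 + 212·x^4 + 304·x^5 + 12·x^6 + 48·x^7)·Dx^2 + (-3 - 4·x - 8·x^2 + 28·x^3 + 27·x^4 + 36·x^5 + 40·x^6 + 4·x^7 + 8·x^8)·Dx^3  (order 3).
h: a_k = -2, -3, -6, -29/3, -22, -211/5, -86, -1189/7, -342, -6139/9, …
ICs: h(0) = -2, h′(0) = -3, h′′(0) = -12.

f: a_k = -2, -2, -6, -10, -22, -42, -86, -170, -342, -682, …
g: a_k = 0, -1, 0, 1/3, 0, -1/5, 0, 1/7, 0, -1/9, …
f+g: L₀ = lclm(L_f,L_g), ord ≤ 1+2.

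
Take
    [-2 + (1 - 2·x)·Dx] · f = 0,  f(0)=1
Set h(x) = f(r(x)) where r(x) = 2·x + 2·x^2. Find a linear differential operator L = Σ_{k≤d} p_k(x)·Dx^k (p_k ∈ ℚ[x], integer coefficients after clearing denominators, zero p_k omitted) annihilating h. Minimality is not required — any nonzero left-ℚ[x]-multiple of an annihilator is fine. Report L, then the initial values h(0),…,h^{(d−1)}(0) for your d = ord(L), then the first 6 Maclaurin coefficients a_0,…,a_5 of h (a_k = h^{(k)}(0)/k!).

f: a_k = 1, 2, 4, 8, 16, 32, …
Change of var in L_f (x↦r) gives L₀.
L = (4 + 8·x) + (-1 + 4·x + 4·x^2)·Dx  (order 1).
h: a_k = 1, 4, 20, 96, 464, 2240, …
ICs: h(0) = 1.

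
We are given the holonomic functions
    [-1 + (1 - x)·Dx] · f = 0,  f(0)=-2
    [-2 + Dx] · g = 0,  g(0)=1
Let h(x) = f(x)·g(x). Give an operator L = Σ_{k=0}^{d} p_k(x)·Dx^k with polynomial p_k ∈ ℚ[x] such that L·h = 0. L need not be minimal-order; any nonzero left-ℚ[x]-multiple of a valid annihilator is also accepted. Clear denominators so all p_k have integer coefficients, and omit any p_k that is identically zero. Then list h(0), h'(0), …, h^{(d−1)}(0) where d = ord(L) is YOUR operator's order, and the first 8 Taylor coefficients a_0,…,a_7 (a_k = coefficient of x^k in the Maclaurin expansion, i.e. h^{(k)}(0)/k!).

L = (3 - 2·x) + (-1 + x)·Dx  (order 1).
h: a_k = -2, -6, -10, -38/3, -14, -218/15, -662/45, -310/21, …
ICs: h(0) = -2.

f: a_k = -2, -2, -2, -2, -2, -2, -2, -2, …
g: a_k = 1, 2, 2, 4/3, 2/3, 4/15, 4/45, 8/315, …
Sym-product of L_f,L_g gives L₀ (≤ ord 1).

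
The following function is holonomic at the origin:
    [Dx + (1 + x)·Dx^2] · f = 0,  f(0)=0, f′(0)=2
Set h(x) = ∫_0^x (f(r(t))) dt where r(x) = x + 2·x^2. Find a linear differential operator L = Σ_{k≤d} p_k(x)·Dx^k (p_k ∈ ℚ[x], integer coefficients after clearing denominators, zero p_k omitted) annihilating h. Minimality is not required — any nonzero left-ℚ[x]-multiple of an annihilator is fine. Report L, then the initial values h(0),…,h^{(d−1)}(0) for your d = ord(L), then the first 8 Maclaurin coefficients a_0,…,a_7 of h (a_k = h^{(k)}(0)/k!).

f: a_k = 0, 2, -1, 2/3, -1/2, 2/5, -1/3, 2/7, …
L₀ from L_f via x↦r, Dx↦r'^{-1}Dx.
Integrate: L := L₀·Dx.
L = (-3 + 4·x + 8·x^2)·Dx^2 + (1 + 5·x + 6·x^2 + 8·x^3)·Dx^3  (order 3).
h: a_k = 0, 0, 1, 1, -5/6, -1/10, 11/15, -3/7, …
ICs: h(0) = 0, h′(0) = 0, h′′(0) = 2.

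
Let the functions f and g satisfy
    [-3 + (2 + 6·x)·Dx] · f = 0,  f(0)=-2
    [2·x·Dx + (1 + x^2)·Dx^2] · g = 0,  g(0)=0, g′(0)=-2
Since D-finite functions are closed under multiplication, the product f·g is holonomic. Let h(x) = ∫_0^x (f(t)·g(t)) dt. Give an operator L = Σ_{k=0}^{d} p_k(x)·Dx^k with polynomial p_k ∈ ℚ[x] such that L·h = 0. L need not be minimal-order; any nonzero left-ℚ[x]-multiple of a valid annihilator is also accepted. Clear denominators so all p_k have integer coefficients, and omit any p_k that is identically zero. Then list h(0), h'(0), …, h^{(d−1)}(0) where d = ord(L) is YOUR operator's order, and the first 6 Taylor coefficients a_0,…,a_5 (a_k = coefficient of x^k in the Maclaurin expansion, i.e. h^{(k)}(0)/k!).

L = (27 - 12·x - 9·x^2)·Dx + (-12 - 28·x + 36·x^2 + 36·x^3)·Dx^2 + (4 + 24·x + 40·x^2 + 24·x^3 + 36·x^4)·Dx^3  (order 3).
h: a_k = 0, 0, 2, 2, -35/24, 19/20, …
ICs: h(0) = 0, h′(0) = 0, h′′(0) = 4.

f: a_k = -2, -3, 9/4, -27/8, 405/64, -1701/128, …
g: a_k = 0, -2, 0, 2/3, 0, -2/5, …
Sym-product of L_f,L_g gives L₀ (≤ ord 2).
∫: right-multiply L₀ by Dx.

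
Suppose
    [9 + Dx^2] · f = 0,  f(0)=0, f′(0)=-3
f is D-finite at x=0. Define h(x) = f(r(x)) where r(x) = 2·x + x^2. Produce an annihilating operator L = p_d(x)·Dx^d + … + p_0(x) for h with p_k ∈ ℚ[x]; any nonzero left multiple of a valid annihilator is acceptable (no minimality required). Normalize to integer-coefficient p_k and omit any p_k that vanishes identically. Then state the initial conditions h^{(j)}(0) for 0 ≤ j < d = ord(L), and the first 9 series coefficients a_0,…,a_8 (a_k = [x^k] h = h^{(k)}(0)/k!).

L = (36 + 108·x + 108·x^2 + 36·x^3) - Dx + (1 + x)·Dx^2  (order 2).
h: a_k = 0, -6, -3, 36, 54, -189/5, -315/2, -3726/35, 567/5, …
ICs: h(0) = 0, h′(0) = -6.

f: a_k = 0, -3, 0, 9/2, 0, -81/40, 0, 243/560, 0, …
h₀=f(r): pull back L_f along r ⇒ L₀.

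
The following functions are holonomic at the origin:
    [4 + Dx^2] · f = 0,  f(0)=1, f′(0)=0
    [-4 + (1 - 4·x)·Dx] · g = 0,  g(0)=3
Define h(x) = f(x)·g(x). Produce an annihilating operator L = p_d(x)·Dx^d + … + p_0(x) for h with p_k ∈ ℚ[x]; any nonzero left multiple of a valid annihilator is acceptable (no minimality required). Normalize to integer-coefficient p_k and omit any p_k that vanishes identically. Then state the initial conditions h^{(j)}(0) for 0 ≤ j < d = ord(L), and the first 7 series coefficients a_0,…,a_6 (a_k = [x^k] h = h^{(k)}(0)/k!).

f: a_k = 1, 0, -2, 0, 2/3, 0, -4/45, …
g: a_k = 3, 12, 48, 192, 768, 3072, 12288, …
L₀ := L_f ⊗_s L_g (sym. prod.), ord ≤ 2.
L = (-4 + 16·x) + 8·Dx + (-1 + 4·x)·Dx^2  (order 2).
h: a_k = 3, 12, 42, 168, 674, 2696, 161756/15, …
ICs: h(0) = 3, h′(0) = 12.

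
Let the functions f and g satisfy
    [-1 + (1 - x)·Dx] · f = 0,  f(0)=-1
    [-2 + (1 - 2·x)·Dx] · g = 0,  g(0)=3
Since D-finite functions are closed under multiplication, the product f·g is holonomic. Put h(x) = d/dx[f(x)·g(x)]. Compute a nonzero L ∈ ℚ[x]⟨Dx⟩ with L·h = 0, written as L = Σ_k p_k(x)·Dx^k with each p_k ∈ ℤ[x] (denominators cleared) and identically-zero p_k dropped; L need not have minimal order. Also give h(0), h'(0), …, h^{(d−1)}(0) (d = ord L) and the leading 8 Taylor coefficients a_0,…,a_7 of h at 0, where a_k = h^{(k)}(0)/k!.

f: a_k = -1, -1, -1, -1, -1, -1, -1, -1, …
g: a_k = 3, 6, 12, 24, 48, 96, 192, 384, …
Sym-product of L_f,L_g gives L₀ (≤ ord 1).
Differentiate: ansatz ord ≤ ord L₀ ⇒ L.
L = (14 - 36·x + 24·x^2) + (-3 + 13·x - 18·x^2 + 8·x^3)·Dx  (order 1).
h: a_k = -9, -42, -135, -372, -945, -2286, -5355, -12264, …
ICs: h(0) = -9.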